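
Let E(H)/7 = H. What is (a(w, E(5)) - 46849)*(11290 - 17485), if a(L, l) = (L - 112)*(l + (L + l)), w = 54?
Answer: 334783995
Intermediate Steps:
E(H) = 7*H
a(L, l) = (-112 + L)*(L + 2*l)
(a(w, E(5)) - 46849)*(11290 - 17485) = ((54² - 1568*5 - 112*54 + 2*54*(7*5)) - 46849)*(11290 - 17485) = ((2916 - 224*35 - 6048 + 2*54*35) - 46849)*(-6195) = ((2916 - 7840 - 6048 + 3780) - 46849)*(-6195) = (-7192 - 46849)*(-6195) = -54041*(-6195) = 334783995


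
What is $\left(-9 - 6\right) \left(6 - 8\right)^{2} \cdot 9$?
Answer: $-540$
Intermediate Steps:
$\left(-9 - 6\right) \left(6 - 8\right)^{2} \cdot 9 = - 15 \left(6 - 8\right)^{2} \cdot 9 = - 15 \left(-2\right)^{2} \cdot 9 = \left(-15\right) 4 \cdot 9 = \left(-60\right) 9 = -540$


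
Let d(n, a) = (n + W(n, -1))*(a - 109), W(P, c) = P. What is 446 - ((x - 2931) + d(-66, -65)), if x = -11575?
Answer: -8016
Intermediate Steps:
d(n, a) = 2*n*(-109 + a) (d(n, a) = (n + n)*(a - 109) = (2*n)*(-109 + a) = 2*n*(-109 + a))
446 - ((x - 2931) + d(-66, -65)) = 446 - ((-11575 - 2931) + 2*(-66)*(-109 - 65)) = 446 - (-14506 + 2*(-66)*(-174)) = 446 - (-14506 + 22968) = 446 - 1*8462 = 446 - 8462 = -8016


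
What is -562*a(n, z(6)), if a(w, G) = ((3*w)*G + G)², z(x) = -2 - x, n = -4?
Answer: -4352128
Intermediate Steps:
a(w, G) = (G + 3*G*w)² (a(w, G) = (3*G*w + G)² = (G + 3*G*w)²)
-562*a(n, z(6)) = -562*(-2 - 1*6)²*(1 + 3*(-4))² = -562*(-2 - 6)²*(1 - 12)² = -562*(-8)²*(-11)² = -35968*121 = -562*7744 = -4352128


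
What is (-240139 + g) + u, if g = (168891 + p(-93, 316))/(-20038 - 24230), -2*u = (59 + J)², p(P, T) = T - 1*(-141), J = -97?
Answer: -2665651024/11067 ≈ -2.4086e+5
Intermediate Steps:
p(P, T) = 141 + T (p(P, T) = T + 141 = 141 + T)
u = -722 (u = -(59 - 97)²/2 = -½*(-38)² = -½*1444 = -722)
g = -42337/11067 (g = (168891 + (141 + 316))/(-20038 - 24230) = (168891 + 457)/(-44268) = 169348*(-1/44268) = -42337/11067 ≈ -3.8255)
(-240139 + g) + u = (-240139 - 42337/11067) - 722 = -2657660650/11067 - 722 = -2665651024/11067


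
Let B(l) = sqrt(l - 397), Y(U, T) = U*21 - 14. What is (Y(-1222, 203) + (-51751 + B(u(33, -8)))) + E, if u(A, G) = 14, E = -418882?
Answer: -496309 + I*sqrt(383) ≈ -4.9631e+5 + 19.57*I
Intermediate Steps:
Y(U, T) = -14 + 21*U (Y(U, T) = 21*U - 14 = -14 + 21*U)
B(l) = sqrt(-397 + l)
(Y(-1222, 203) + (-51751 + B(u(33, -8)))) + E = ((-14 + 21*(-1222)) + (-51751 + sqrt(-397 + 14))) - 418882 = ((-14 - 25662) + (-51751 + sqrt(-383))) - 418882 = (-25676 + (-51751 + I*sqrt(383))) - 418882 = (-77427 + I*sqrt(383)) - 418882 = -496309 + I*sqrt(383)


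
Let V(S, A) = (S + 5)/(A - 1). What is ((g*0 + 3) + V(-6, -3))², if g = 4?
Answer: 169/16 ≈ 10.563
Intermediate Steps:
V(S, A) = (5 + S)/(-1 + A)
((g*0 + 3) + V(-6, -3))² = ((4*0 + 3) + (5 - 6)/(-1 - 3))² = ((0 + 3) - 1/(-4))² = (3 - ¼*(-1))² = (3 + ¼)² = (13/4)² = 169/16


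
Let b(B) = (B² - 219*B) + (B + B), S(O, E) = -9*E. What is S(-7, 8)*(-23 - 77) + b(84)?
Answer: -3972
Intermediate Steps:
b(B) = B² - 217*B (b(B) = (B² - 219*B) + 2*B = B² - 217*B)
S(-7, 8)*(-23 - 77) + b(84) = (-9*8)*(-23 - 77) + 84*(-217 + 84) = -72*(-100) + 84*(-133) = 7200 - 11172 = -3972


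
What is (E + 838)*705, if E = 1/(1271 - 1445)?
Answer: 34265585/58 ≈ 5.9079e+5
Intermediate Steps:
E = -1/174 (E = 1/(-174) = -1/174 ≈ -0.0057471)
(E + 838)*705 = (-1/174 + 838)*705 = (145811/174)*705 = 34265585/58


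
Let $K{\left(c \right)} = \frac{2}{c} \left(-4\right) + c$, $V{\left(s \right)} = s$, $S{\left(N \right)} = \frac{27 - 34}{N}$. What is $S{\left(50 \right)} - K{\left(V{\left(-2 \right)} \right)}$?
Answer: $- \frac{107}{50} \approx -2.14$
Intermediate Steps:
$S{\left(N \right)} = - \frac{7}{N}$
$K{\left(c \right)} = c - \frac{8}{c}$ ($K{\left(c \right)} = - \frac{8}{c} + c = c - \frac{8}{c}$)
$S{\left(50 \right)} - K{\left(V{\left(-2 \right)} \right)} = - \frac{7}{50} - \left(-2 - \frac{8}{-2}\right) = \left(-7\right) \frac{1}{50} - \left(-2 - -4\right) = - \frac{7}{50} - \left(-2 + 4\right) = - \frac{7}{50} - 2 = - \frac{107}{50}$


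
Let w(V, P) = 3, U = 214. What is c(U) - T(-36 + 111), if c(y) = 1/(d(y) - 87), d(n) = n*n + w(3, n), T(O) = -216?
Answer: 9873793/45712 ≈ 216.00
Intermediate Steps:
d(n) = 3 + n² (d(n) = n*n + 3 = n² + 3 = 3 + n²)
c(y) = 1/(-84 + y²) (c(y) = 1/((3 + y²) - 87) = 1/(-84 + y²))
c(U) - T(-36 + 111) = 1/(-84 + 214²) - 1*(-216) = 1/(-84 + 45796) + 216 = 1/45712 + 216 = 9873793/45712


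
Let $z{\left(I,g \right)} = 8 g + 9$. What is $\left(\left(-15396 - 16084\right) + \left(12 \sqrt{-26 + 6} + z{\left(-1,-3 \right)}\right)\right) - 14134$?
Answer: $-45629 + 24 i \sqrt{5} \approx -45629.0 + 53.666 i$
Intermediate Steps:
$z{\left(I,g \right)} = 9 + 8 g$
$\left(\left(-15396 - 16084\right) + \left(12 \sqrt{-26 + 6} + z{\left(-1,-3 \right)}\right)\right) - 14134 = \left(\left(-15396 - 16084\right) + \left(12 \sqrt{-26 + 6} + \left(9 + 8 \left(-3\right)\right)\right)\right) - 14134 = \left(-31480 + \left(12 \sqrt{-20} + \left(9 - 24\right)\right)\right) - 14134 = \left(-31480 - \left(15 - 12 \cdot 2 i \sqrt{5}\right)\right) - 14134 = \left(-31480 - \left(15 - 24 i \sqrt{5}\right)\right) - 14134 = \left(-31495 + 24 i \sqrt{5}\right) - 14134 = -45629 + 24 i \sqrt{5}$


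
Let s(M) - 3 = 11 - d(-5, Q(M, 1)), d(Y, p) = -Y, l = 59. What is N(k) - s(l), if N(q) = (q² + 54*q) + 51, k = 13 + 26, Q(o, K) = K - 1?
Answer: 3669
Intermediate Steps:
Q(o, K) = -1 + K
k = 39
s(M) = 9 (s(M) = 3 + (11 - (-1)*(-5)) = 3 + (11 - 1*5) = 3 + (11 - 5) = 3 + 6 = 9)
N(q) = 51 + q² + 54*q
N(k) - s(l) = (51 + 39² + 54*39) - 1*9 = (51 + 1521 + 2106) - 9 = 3678 - 9 = 3669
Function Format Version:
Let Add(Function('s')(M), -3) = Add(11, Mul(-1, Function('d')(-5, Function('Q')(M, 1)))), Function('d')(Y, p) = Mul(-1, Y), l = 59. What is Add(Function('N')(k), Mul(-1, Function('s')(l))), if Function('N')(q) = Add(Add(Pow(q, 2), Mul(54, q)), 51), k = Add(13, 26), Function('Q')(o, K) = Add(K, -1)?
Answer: 3669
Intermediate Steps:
Function('Q')(o, K) = Add(-1, K)
k = 39
Function('s')(M) = 9 (Function('s')(M) = Add(3, Add(11, Mul(-1, Mul(-1, -5)))) = Add(3, Add(11, Mul(-1, 5))) = Add(3, Add(11, -5)) = Add(3, 6) = 9)
Function('N')(q) = Add(51, Pow(q, 2), Mul(54, q))
Add(Function('N')(k), Mul(-1, Function('s')(l))) = Add(Add(51, Pow(39, 2), Mul(54, 39)), Mul(-1, 9)) = Add(Add(51, 1521, 2106), -9) = Add(3678, -9) = 3669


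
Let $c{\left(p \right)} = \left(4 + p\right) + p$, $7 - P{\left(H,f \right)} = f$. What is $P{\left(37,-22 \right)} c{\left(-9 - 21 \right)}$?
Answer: $-1624$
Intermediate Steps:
$P{\left(H,f \right)} = 7 - f$
$c{\left(p \right)} = 4 + 2 p$
$P{\left(37,-22 \right)} c{\left(-9 - 21 \right)} = \left(7 - -22\right) \left(4 + 2 \left(-9 - 21\right)\right) = \left(7 + 22\right) \left(4 + 2 \left(-9 - 21\right)\right) = 29 \left(4 + 2 \left(-30\right)\right) = 29 \left(4 - 60\right) = 29 \left(-56\right) = -1624$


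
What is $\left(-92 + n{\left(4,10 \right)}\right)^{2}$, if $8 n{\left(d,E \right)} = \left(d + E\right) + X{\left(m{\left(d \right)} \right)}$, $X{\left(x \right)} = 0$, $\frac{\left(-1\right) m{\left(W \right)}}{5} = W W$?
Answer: $\frac{130321}{16} \approx 8145.1$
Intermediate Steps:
$m{\left(W \right)} = - 5 W^{2}$ ($m{\left(W \right)} = - 5 W W = - 5 W^{2}$)
$n{\left(d,E \right)} = \frac{E}{8} + \frac{d}{8}$ ($n{\left(d,E \right)} = \frac{\left(d + E\right) + 0}{8} = \frac{\left(E + d\right) + 0}{8} = \frac{E + d}{8} = \frac{E}{8} + \frac{d}{8}$)
$\left(-92 + n{\left(4,10 \right)}\right)^{2} = \left(-92 + \left(\frac{1}{8} \cdot 10 + \frac{1}{8} \cdot 4\right)\right)^{2} = \left(-92 + \left(\frac{5}{4} + \frac{1}{2}\right)\right)^{2} = \left(-92 + \frac{7}{4}\right)^{2} = \left(- \frac{361}{4}\right)^{2} = \frac{130321}{16}$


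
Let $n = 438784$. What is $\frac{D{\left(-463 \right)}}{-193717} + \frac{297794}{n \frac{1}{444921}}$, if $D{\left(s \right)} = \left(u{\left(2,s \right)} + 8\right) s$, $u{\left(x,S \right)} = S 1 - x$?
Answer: $\frac{12833201578400557}{42499960064} \approx 3.0196 \cdot 10^{5}$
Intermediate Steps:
$u{\left(x,S \right)} = S - x$
$D{\left(s \right)} = s \left(6 + s\right)$ ($D{\left(s \right)} = \left(\left(s - 2\right) + 8\right) s = \left(\left(-2 + s\right) + 8\right) s = \left(6 + s\right) s = s \left(6 + s\right)$)
$\frac{D{\left(-463 \right)}}{-193717} + \frac{297794}{n \frac{1}{444921}} = \frac{\left(-463\right) \left(6 - 463\right)}{-193717} + \frac{297794}{438784 \cdot \frac{1}{444921}} = \left(-463\right) \left(-457\right) \left(- \frac{1}{193717}\right) + \frac{297794}{438784 \cdot \frac{1}{444921}} = 211591 \left(- \frac{1}{193717}\right) + \frac{297794}{\frac{438784}{444921}} = - \frac{211591}{193717} + 297794 \cdot \frac{444921}{438784} = - \frac{211591}{193717} + \frac{66247402137}{219392} = \frac{12833201578400557}{42499960064}$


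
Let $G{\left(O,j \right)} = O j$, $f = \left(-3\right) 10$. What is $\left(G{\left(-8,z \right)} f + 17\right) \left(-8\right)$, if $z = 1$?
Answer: $-2056$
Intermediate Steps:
$f = -30$
$\left(G{\left(-8,z \right)} f + 17\right) \left(-8\right) = \left(\left(-8\right) 1 \left(-30\right) + 17\right) \left(-8\right) = \left(\left(-8\right) \left(-30\right) + 17\right) \left(-8\right) = \left(240 + 17\right) \left(-8\right) = 257 \left(-8\right) = -2056$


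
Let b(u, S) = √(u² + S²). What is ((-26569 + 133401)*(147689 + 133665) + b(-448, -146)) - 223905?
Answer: 30057386623 + 2*√55505 ≈ 3.0057e+10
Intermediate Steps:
b(u, S) = √(S² + u²)
((-26569 + 133401)*(147689 + 133665) + b(-448, -146)) - 223905 = ((-26569 + 133401)*(147689 + 133665) + √((-146)² + (-448)²)) - 223905 = (106832*281354 + √(21316 + 200704)) - 223905 = (30057610528 + √222020) - 223905 = (30057610528 + 2*√55505) - 223905 = 30057386623 + 2*√55505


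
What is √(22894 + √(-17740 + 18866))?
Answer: √(22894 + √1126) ≈ 151.42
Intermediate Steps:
√(22894 + √(-17740 + 18866)) = √(22894 + √1126)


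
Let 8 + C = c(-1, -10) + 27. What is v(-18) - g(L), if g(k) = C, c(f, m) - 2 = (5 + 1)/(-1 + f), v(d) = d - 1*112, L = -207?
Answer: -148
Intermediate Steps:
v(d) = -112 + d (v(d) = d - 112 = -112 + d)
c(f, m) = 2 + 6/(-1 + f) (c(f, m) = 2 + (5 + 1)/(-1 + f) = 2 + 6/(-1 + f))
C = 18 (C = -8 + (2*(2 - 1)/(-1 - 1) + 27) = -8 + (2*1/(-2) + 27) = -8 + (2*(-1/2)*1 + 27) = -8 + (-1 + 27) = -8 + 26 = 18)
g(k) = 18
v(-18) - g(L) = (-112 - 18) - 1*18 = -130 - 18 = -148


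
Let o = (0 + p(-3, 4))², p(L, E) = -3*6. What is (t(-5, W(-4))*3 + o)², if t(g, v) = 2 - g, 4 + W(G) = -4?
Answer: 119025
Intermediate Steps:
p(L, E) = -18
W(G) = -8 (W(G) = -4 - 4 = -8)
o = 324 (o = (0 - 18)² = (-18)² = 324)
(t(-5, W(-4))*3 + o)² = ((2 - 1*(-5))*3 + 324)² = ((2 + 5)*3 + 324)² = (7*3 + 324)² = (21 + 324)² = 345² = 119025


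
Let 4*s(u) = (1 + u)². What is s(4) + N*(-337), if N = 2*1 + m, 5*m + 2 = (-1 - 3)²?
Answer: -32227/20 ≈ -1611.3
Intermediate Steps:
m = 14/5 (m = -⅖ + (-1 - 3)²/5 = -⅖ + (⅕)*(-4)² = -⅖ + (⅕)*16 = -⅖ + 16/5 = 14/5 ≈ 2.8000)
s(u) = (1 + u)²/4
N = 24/5 (N = 2*1 + 14/5 = 2 + 14/5 = 24/5 ≈ 4.8000)
s(4) + N*(-337) = (1 + 4)²/4 + (24/5)*(-337) = (¼)*5² - 8088/5 = (¼)*25 - 8088/5 = 25/4 - 8088/5 = -32227/20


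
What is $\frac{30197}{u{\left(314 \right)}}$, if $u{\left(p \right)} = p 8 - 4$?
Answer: $\frac{30197}{2508} \approx 12.04$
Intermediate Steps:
$u{\left(p \right)} = -4 + 8 p$ ($u{\left(p \right)} = 8 p - 4 = -4 + 8 p$)
$\frac{30197}{u{\left(314 \right)}} = \frac{30197}{-4 + 8 \cdot 314} = \frac{30197}{-4 + 2512} = \frac{30197}{2508}$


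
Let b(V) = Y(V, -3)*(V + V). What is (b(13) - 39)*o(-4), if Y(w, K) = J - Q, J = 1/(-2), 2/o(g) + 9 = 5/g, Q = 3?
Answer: 1040/41 ≈ 25.366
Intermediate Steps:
o(g) = 2/(-9 + 5/g)
J = -1/2 ≈ -0.50000
Y(w, K) = -7/2 (Y(w, K) = -1/2 - 1*3 = -1/2 - 3 = -7/2)
b(V) = -7*V (b(V) = -7*(V + V)/2 = -7*V)
(b(13) - 39)*o(-4) = (-7*13 - 39)*(-2*(-4)/(-5 + 9*(-4))) = (-91 - 39)*(-2*(-4)/(-5 - 36)) = -(-260)*(-4)/(-41) = -(-260)*(-4)*(-1)/41 = -130*(-8/41) = 1040/41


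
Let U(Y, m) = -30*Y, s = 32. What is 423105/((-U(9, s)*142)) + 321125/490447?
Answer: 14654834029/1253582532 ≈ 11.690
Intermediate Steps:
423105/((-U(9, s)*142)) + 321125/490447 = 423105/((-(-30*9)*142)) + 321125/490447 = 423105/((-(-270)*142)) + 321125*(1/490447) = 423105/((-1*(-38340))) + 321125/490447 = 423105/38340 + 321125/490447 = 423105*(1/38340) + 321125/490447 = 28207/2556 + 321125/490447 = 14654834029/1253582532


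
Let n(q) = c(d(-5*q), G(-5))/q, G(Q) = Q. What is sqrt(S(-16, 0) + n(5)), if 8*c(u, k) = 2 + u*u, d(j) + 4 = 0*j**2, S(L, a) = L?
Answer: I*sqrt(1555)/10 ≈ 3.9433*I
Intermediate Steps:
d(j) = -4 (d(j) = -4 + 0*j**2 = -4 + 0 = -4)
c(u, k) = 1/4 + u**2/8 (c(u, k) = (2 + u*u)/8 = (2 + u**2)/8 = 1/4 + u**2/8)
n(q) = 9/(4*q) (n(q) = (1/4 + (1/8)*(-4)**2)/q = (1/4 + (1/8)*16)/q = (1/4 + 2)/q = 9/(4*q))
sqrt(S(-16, 0) + n(5)) = sqrt(-16 + (9/4)/5) = sqrt(-16 + (9/4)*(1/5)) = sqrt(-16 + 9/20) = sqrt(-311/20) = I*sqrt(1555)/10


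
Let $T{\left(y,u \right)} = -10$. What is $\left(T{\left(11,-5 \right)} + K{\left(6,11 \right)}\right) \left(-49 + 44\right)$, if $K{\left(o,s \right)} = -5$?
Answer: $75$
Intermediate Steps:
$\left(T{\left(11,-5 \right)} + K{\left(6,11 \right)}\right) \left(-49 + 44\right) = \left(-10 - 5\right) \left(-49 + 44\right) = \left(-15\right) \left(-5\right) = 75$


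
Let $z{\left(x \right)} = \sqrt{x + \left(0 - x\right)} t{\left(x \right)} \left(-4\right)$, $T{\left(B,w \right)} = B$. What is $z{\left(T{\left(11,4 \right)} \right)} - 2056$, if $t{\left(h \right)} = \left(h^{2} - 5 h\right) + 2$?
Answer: $-2056$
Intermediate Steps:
$t{\left(h \right)} = 2 + h^{2} - 5 h$
$z{\left(x \right)} = 0$ ($z{\left(x \right)} = \sqrt{x + \left(0 - x\right)} \left(2 + x^{2} - 5 x\right) \left(-4\right) = \sqrt{x - x} \left(2 + x^{2} - 5 x\right) \left(-4\right) = \sqrt{0} \left(2 + x^{2} - 5 x\right) \left(-4\right) = 0 \left(2 + x^{2} - 5 x\right) \left(-4\right) = 0 \left(-4\right) = 0$)
$z{\left(T{\left(11,4 \right)} \right)} - 2056 = 0 - 2056 = -2056$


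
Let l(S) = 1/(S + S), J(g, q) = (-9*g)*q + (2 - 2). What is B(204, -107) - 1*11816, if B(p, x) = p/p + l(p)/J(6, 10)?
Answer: -2603080801/220320 ≈ -11815.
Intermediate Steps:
J(g, q) = -9*g*q (J(g, q) = -9*g*q + 0 = -9*g*q)
l(S) = 1/(2*S)
B(p, x) = 1 - 1/(1080*p) (B(p, x) = p/p + (1/(2*p))/((-9*6*10)) = 1 + (1/(2*p))/(-540) = 1 + (1/(2*p))*(-1/540) = 1 - 1/(1080*p))
B(204, -107) - 1*11816 = (-1/1080 + 204)/204 - 1*11816 = (1/204)*(220319/1080) - 11816 = 220319/220320 - 11816 = -2603080801/220320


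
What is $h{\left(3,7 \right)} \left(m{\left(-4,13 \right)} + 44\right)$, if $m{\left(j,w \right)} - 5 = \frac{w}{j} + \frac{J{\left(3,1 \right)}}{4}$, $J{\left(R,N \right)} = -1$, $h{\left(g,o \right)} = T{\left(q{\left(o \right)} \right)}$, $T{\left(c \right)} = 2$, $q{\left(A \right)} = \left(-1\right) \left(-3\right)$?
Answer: $91$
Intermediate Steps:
$q{\left(A \right)} = 3$
$h{\left(g,o \right)} = 2$
$m{\left(j,w \right)} = \frac{19}{4} + \frac{w}{j}$ ($m{\left(j,w \right)} = 5 + \left(\frac{w}{j} - \frac{1}{4}\right) = 5 - \left(\frac{1}{4} - \frac{w}{j}\right) = \frac{19}{4} + \frac{w}{j}$)
$h{\left(3,7 \right)} \left(m{\left(-4,13 \right)} + 44\right) = 2 \left(\left(\frac{19}{4} + \frac{13}{-4}\right) + 44\right) = 2 \left(\left(\frac{19}{4} + 13 \left(- \frac{1}{4}\right)\right) + 44\right) = 2 \left(\left(\frac{19}{4} - \frac{13}{4}\right) + 44\right) = 2 \left(\frac{3}{2} + 44\right) = 2 \cdot \frac{91}{2} = 91$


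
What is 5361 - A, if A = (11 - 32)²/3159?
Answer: 1881662/351 ≈ 5360.9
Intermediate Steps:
A = 49/351 (A = (-21)²*(1/3159) = 441*(1/3159) = 49/351 ≈ 0.13960)
5361 - A = 5361 - 1*49/351 = 5361 - 49/351 = 1881662/351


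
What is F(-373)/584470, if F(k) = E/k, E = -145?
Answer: 29/43601462 ≈ 6.6512e-7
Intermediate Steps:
F(k) = -145/k
F(-373)/584470 = -145/(-373)/584470 = -145*(-1/373)*(1/584470) = (145/373)*(1/584470) = 29/43601462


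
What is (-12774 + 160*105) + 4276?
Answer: 8302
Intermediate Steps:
(-12774 + 160*105) + 4276 = (-12774 + 16800) + 4276 = 4026 + 4276 = 8302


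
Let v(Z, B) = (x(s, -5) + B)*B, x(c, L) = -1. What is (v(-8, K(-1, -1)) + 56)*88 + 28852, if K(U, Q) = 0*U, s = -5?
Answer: 33780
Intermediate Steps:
K(U, Q) = 0
v(Z, B) = B*(-1 + B) (v(Z, B) = (-1 + B)*B = B*(-1 + B))
(v(-8, K(-1, -1)) + 56)*88 + 28852 = (0*(-1 + 0) + 56)*88 + 28852 = (0*(-1) + 56)*88 + 28852 = (0 + 56)*88 + 28852 = 56*88 + 28852 = 4928 + 28852 = 33780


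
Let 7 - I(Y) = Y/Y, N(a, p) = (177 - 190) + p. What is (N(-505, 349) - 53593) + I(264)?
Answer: -53251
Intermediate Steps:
N(a, p) = -13 + p
I(Y) = 6 (I(Y) = 7 - Y/Y = 7 - 1*1 = 7 - 1 = 6)
(N(-505, 349) - 53593) + I(264) = ((-13 + 349) - 53593) + 6 = (336 - 53593) + 6 = -53257 + 6 = -53251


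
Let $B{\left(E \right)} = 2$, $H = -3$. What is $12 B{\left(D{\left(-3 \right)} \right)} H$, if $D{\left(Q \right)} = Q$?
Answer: $-72$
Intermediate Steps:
$12 B{\left(D{\left(-3 \right)} \right)} H = 12 \cdot 2 \left(-3\right) = 24 \left(-3\right) = -72$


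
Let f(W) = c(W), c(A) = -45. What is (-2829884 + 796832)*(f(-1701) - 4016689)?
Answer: 8166229092168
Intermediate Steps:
f(W) = -45
(-2829884 + 796832)*(f(-1701) - 4016689) = (-2829884 + 796832)*(-45 - 4016689) = -2033052*(-4016734) = 8166229092168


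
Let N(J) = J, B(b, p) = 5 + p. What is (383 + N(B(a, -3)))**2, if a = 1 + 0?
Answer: 148225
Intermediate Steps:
a = 1
(383 + N(B(a, -3)))**2 = (383 + (5 - 3))**2 = (383 + 2)**2 = 385**2 = 148225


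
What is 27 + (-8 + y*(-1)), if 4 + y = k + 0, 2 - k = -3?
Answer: 18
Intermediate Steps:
k = 5 (k = 2 - 1*(-3) = 2 + 3 = 5)
y = 1 (y = -4 + (5 + 0) = -4 + 5 = 1)
27 + (-8 + y*(-1)) = 27 + (-8 + 1*(-1)) = 27 + (-8 - 1) = 27 - 9 = 18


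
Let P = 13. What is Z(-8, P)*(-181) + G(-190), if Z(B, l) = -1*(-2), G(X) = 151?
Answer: -211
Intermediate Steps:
Z(B, l) = 2
Z(-8, P)*(-181) + G(-190) = 2*(-181) + 151 = -362 + 151 = -211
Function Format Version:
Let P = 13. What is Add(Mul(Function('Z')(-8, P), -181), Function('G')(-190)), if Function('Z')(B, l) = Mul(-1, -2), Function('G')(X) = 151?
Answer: -211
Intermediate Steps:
Function('Z')(B, l) = 2
Add(Mul(Function('Z')(-8, P), -181), Function('G')(-190)) = Add(Mul(2, -181), 151) = Add(-362, 151) = -211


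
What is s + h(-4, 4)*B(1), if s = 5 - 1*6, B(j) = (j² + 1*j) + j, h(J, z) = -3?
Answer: -10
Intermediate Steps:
B(j) = j² + 2*j (B(j) = (j² + j) + j = (j + j²) + j = j² + 2*j)
s = -1 (s = 5 - 6 = -1)
s + h(-4, 4)*B(1) = -1 - 3*(2 + 1) = -1 - 3*3 = -1 - 9 = -10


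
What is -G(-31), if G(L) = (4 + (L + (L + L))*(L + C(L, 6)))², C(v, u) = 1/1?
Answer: -7806436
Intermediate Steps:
C(v, u) = 1
G(L) = (4 + 3*L*(1 + L))² (G(L) = (4 + (L + (L + L))*(L + 1))² = (4 + (L + 2*L)*(1 + L))² = (4 + (3*L)*(1 + L))² = (4 + 3*L*(1 + L))²)
-G(-31) = -(4 + 3*(-31) + 3*(-31)²)² = -(4 - 93 + 3*961)² = -(4 - 93 + 2883)² = -1*2794² = -1*7806436 = -7806436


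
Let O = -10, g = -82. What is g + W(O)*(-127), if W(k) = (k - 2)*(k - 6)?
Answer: -24466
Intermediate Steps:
W(k) = (-6 + k)*(-2 + k) (W(k) = (-2 + k)*(-6 + k) = (-6 + k)*(-2 + k))
g + W(O)*(-127) = -82 + (12 + (-10)**2 - 8*(-10))*(-127) = -82 + (12 + 100 + 80)*(-127) = -82 + 192*(-127) = -82 - 24384 = -24466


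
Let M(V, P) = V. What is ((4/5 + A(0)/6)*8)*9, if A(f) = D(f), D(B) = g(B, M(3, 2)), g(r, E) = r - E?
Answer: 108/5 ≈ 21.600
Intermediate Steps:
D(B) = -3 + B (D(B) = B - 1*3 = B - 3 = -3 + B)
A(f) = -3 + f
((4/5 + A(0)/6)*8)*9 = ((4/5 + (-3 + 0)/6)*8)*9 = ((4*(⅕) - 3*⅙)*8)*9 = ((⅘ - ½)*8)*9 = ((3/10)*8)*9 = (12/5)*9 = 108/5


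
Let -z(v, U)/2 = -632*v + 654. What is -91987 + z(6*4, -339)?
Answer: -62959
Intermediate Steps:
z(v, U) = -1308 + 1264*v (z(v, U) = -2*(-632*v + 654) = -2*(654 - 632*v) = -1308 + 1264*v)
-91987 + z(6*4, -339) = -91987 + (-1308 + 1264*(6*4)) = -91987 + (-1308 + 1264*24) = -91987 + (-1308 + 30336) = -91987 + 29028 = -62959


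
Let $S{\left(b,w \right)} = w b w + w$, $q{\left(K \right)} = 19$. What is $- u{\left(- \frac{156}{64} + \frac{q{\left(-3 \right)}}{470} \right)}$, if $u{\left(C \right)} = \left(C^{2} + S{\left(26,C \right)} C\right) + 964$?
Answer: $- \frac{16409169359879}{26578688000} \approx -617.38$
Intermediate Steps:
$S{\left(b,w \right)} = w + b w^{2}$ ($S{\left(b,w \right)} = b w w + w = b w^{2} + w = w + b w^{2}$)
$u{\left(C \right)} = 964 + C^{2} + C^{2} \left(1 + 26 C\right)$ ($u{\left(C \right)} = \left(C^{2} + C \left(1 + 26 C\right) C\right) + 964 = \left(C^{2} + C^{2} \left(1 + 26 C\right)\right) + 964 = 964 + C^{2} + C^{2} \left(1 + 26 C\right)$)
$- u{\left(- \frac{156}{64} + \frac{q{\left(-3 \right)}}{470} \right)} = - (964 + 2 \left(- \frac{156}{64} + \frac{19}{470}\right)^{2} + 26 \left(- \frac{156}{64} + \frac{19}{470}\right)^{3}) = - (964 + 2 \left(\left(-156\right) \frac{1}{64} + 19 \cdot \frac{1}{470}\right)^{2} + 26 \left(\left(-156\right) \frac{1}{64} + 19 \cdot \frac{1}{470}\right)^{3}) = - (964 + 2 \left(- \frac{39}{16} + \frac{19}{470}\right)^{2} + 26 \left(- \frac{39}{16} + \frac{19}{470}\right)^{3}) = - (964 + 2 \left(- \frac{9013}{3760}\right)^{2} + 26 \left(- \frac{9013}{3760}\right)^{3}) = - (964 + 2 \cdot \frac{81234169}{14137600} + 26 \left(- \frac{732163565197}{53157376000}\right)) = - (964 + \frac{81234169}{7068800} - \frac{9518126347561}{26578688000}) = \left(-1\right) \frac{16409169359879}{26578688000} = - \frac{16409169359879}{26578688000}$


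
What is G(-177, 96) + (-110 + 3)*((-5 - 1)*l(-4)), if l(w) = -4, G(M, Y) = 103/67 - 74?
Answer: -176911/67 ≈ -2640.5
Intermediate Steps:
G(M, Y) = -4855/67 (G(M, Y) = 103*(1/67) - 74 = 103/67 - 74 = -4855/67)
G(-177, 96) + (-110 + 3)*((-5 - 1)*l(-4)) = -4855/67 + (-110 + 3)*((-5 - 1)*(-4)) = -4855/67 - (-642)*(-4) = -4855/67 - 107*24 = -4855/67 - 2568 = -176911/67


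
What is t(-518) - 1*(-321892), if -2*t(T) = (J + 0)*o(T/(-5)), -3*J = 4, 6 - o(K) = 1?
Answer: 965686/3 ≈ 3.2190e+5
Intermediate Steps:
o(K) = 5 (o(K) = 6 - 1*1 = 6 - 1 = 5)
J = -4/3 (J = -1/3*4 = -4/3 ≈ -1.3333)
t(T) = 10/3 (t(T) = -(-4/3 + 0)*5/2 = -(-2)*5/3 = -1/2*(-20/3) = 10/3)
t(-518) - 1*(-321892) = 10/3 - 1*(-321892) = 10/3 + 321892 = 965686/3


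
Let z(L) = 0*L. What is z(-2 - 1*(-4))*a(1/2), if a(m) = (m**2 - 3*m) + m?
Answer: 0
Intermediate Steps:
z(L) = 0
a(m) = m**2 - 2*m
z(-2 - 1*(-4))*a(1/2) = 0*((-2 + 1/2)/2) = 0*((1/2)*(-3/2)) = 0*(-3/4) = 0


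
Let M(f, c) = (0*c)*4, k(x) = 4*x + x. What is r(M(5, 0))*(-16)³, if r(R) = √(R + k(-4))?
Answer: -8192*I*√5 ≈ -18318.0*I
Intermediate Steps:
k(x) = 5*x
M(f, c) = 0 (M(f, c) = 0*4 = 0)
r(R) = √(-20 + R) (r(R) = √(R + 5*(-4)) = √(R - 20) = √(-20 + R))
r(M(5, 0))*(-16)³ = √(-20 + 0)*(-16)³ = √(-20)*(-4096) = (2*I*√5)*(-4096) = -8192*I*√5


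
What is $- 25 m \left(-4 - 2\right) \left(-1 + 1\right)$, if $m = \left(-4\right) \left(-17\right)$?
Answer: $0$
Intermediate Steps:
$m = 68$
$- 25 m \left(-4 - 2\right) \left(-1 + 1\right) = \left(-25\right) 68 \left(-4 - 2\right) \left(-1 + 1\right) = - 1700 \left(\left(-6\right) 0\right) = \left(-1700\right) 0 = 0$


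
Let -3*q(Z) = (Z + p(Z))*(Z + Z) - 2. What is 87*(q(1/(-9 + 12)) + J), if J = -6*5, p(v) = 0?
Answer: -23026/9 ≈ -2558.4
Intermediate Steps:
q(Z) = ⅔ - 2*Z²/3 (q(Z) = -((Z + 0)*(Z + Z) - 2)/3 = -(Z*(2*Z) - 2)/3 = -(2*Z² - 2)/3 = -(-2 + 2*Z²)/3 = ⅔ - 2*Z²/3)
J = -30 (J = -2*15 = -30)
87*(q(1/(-9 + 12)) + J) = 87*((⅔ - 2/(3*(-9 + 12)²)) - 30) = 87*((⅔ - 2*(1/3)²/3) - 30) = 87*((⅔ - 2*(⅓)²/3) - 30) = 87*((⅔ - ⅔*⅑) - 30) = 87*((⅔ - 2/27) - 30) = 87*(16/27 - 30) = 87*(-794/27) = -23026/9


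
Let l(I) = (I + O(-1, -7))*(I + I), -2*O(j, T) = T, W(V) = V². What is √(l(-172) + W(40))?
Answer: 2*√14891 ≈ 244.06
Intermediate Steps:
O(j, T) = -T/2
l(I) = 2*I*(7/2 + I) (l(I) = (I - ½*(-7))*(I + I) = (I + 7/2)*(2*I) = (7/2 + I)*(2*I) = 2*I*(7/2 + I))
√(l(-172) + W(40)) = √(-172*(7 + 2*(-172)) + 40²) = √(-172*(7 - 344) + 1600) = √(-172*(-337) + 1600) = √(57964 + 1600) = √59564 = 2*√14891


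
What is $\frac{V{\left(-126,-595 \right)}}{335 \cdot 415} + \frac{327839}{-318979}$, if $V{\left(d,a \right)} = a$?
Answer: $- \frac{9153521896}{8869211095} \approx -1.0321$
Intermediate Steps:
$\frac{V{\left(-126,-595 \right)}}{335 \cdot 415} + \frac{327839}{-318979} = - \frac{595}{335 \cdot 415} + \frac{327839}{-318979} = - \frac{595}{139025} + 327839 \left(- \frac{1}{318979}\right) = \left(-595\right) \frac{1}{139025} - \frac{327839}{318979} = - \frac{119}{27805} - \frac{327839}{318979} = - \frac{9153521896}{8869211095}$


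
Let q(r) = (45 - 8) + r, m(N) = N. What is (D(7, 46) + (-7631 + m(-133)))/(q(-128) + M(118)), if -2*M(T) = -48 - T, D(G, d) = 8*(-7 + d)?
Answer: 1863/2 ≈ 931.50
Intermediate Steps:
q(r) = 37 + r
D(G, d) = -56 + 8*d
M(T) = 24 + T/2 (M(T) = -(-48 - T)/2 = 24 + T/2)
(D(7, 46) + (-7631 + m(-133)))/(q(-128) + M(118)) = ((-56 + 8*46) + (-7631 - 133))/((37 - 128) + (24 + (½)*118)) = ((-56 + 368) - 7764)/(-91 + (24 + 59)) = (312 - 7764)/(-91 + 83) = -7452/(-8) = -7452*(-⅛) = 1863/2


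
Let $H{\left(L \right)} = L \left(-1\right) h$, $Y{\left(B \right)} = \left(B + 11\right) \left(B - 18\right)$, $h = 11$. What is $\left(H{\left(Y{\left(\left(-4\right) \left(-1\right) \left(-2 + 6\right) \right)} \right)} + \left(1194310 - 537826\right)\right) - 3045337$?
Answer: $-2388259$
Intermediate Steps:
$Y{\left(B \right)} = \left(-18 + B\right) \left(11 + B\right)$ ($Y{\left(B \right)} = \left(11 + B\right) \left(-18 + B\right) = \left(-18 + B\right) \left(11 + B\right)$)
$H{\left(L \right)} = - 11 L$ ($H{\left(L \right)} = L \left(-1\right) 11 = - L 11 = - 11 L$)
$\left(H{\left(Y{\left(\left(-4\right) \left(-1\right) \left(-2 + 6\right) \right)} \right)} + \left(1194310 - 537826\right)\right) - 3045337 = \left(- 11 \left(-198 + \left(\left(-4\right) \left(-1\right) \left(-2 + 6\right)\right)^{2} - 7 \left(-4\right) \left(-1\right) \left(-2 + 6\right)\right) + \left(1194310 - 537826\right)\right) - 3045337 = \left(- 11 \left(-198 + \left(4 \cdot 4\right)^{2} - 7 \cdot 4 \cdot 4\right) + 656484\right) - 3045337 = \left(- 11 \left(-198 + 16^{2} - 112\right) + 656484\right) - 3045337 = \left(- 11 \left(-198 + 256 - 112\right) + 656484\right) - 3045337 = \left(\left(-11\right) \left(-54\right) + 656484\right) - 3045337 = \left(594 + 656484\right) - 3045337 = 657078 - 3045337 = -2388259$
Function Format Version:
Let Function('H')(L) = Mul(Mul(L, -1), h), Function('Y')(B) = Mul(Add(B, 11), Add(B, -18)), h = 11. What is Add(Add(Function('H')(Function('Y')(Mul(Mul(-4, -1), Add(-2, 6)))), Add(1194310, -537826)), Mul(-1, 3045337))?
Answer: -2388259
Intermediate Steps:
Function('Y')(B) = Mul(Add(-18, B), Add(11, B)) (Function('Y')(B) = Mul(Add(11, B), Add(-18, B)) = Mul(Add(-18, B), Add(11, B)))
Function('H')(L) = Mul(-11, L) (Function('H')(L) = Mul(Mul(L, -1), 11) = Mul(Mul(-1, L), 11) = Mul(-11, L))
Add(Add(Function('H')(Function('Y')(Mul(Mul(-4, -1), Add(-2, 6)))), Add(1194310, -537826)), Mul(-1, 3045337)) = Add(Add(Mul(-11, Add(-198, Pow(Mul(Mul(-4, -1), Add(-2, 6)), 2), Mul(-7, Mul(Mul(-4, -1), Add(-2, 6))))), Add(1194310, -537826)), Mul(-1, 3045337)) = Add(Add(Mul(-11, Add(-198, Pow(Mul(4, 4), 2), Mul(-7, Mul(4, 4)))), 656484), -3045337) = Add(Add(Mul(-11, Add(-198, Pow(16, 2), Mul(-7, 16))), 656484), -3045337) = Add(Add(Mul(-11, Add(-198, 256, -112)), 656484), -3045337) = Add(Add(Mul(-11, -54), 656484), -3045337) = Add(Add(594, 656484), -3045337) = Add(657078, -3045337) = -2388259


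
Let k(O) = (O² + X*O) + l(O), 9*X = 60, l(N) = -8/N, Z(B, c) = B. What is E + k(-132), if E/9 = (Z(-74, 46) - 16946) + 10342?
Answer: -1437412/33 ≈ -43558.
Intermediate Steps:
X = 20/3 (X = (⅑)*60 = 20/3 ≈ 6.6667)
k(O) = O² - 8/O + 20*O/3 (k(O) = (O² + 20*O/3) - 8/O = O² - 8/O + 20*O/3)
E = -60102 (E = 9*((-74 - 16946) + 10342) = 9*(-17020 + 10342) = 9*(-6678) = -60102)
E + k(-132) = -60102 + ((-132)² - 8/(-132) + (20/3)*(-132)) = -60102 + (17424 - 8*(-1/132) - 880) = -60102 + (17424 + 2/33 - 880) = -60102 + 545954/33 = -1437412/33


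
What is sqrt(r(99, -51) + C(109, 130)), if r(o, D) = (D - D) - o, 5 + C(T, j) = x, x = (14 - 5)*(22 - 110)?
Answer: 8*I*sqrt(14) ≈ 29.933*I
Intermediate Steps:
x = -792 (x = 9*(-88) = -792)
C(T, j) = -797 (C(T, j) = -5 - 792 = -797)
r(o, D) = -o (r(o, D) = 0 - o = -o)
sqrt(r(99, -51) + C(109, 130)) = sqrt(-1*99 - 797) = sqrt(-99 - 797) = sqrt(-896) = 8*I*sqrt(14)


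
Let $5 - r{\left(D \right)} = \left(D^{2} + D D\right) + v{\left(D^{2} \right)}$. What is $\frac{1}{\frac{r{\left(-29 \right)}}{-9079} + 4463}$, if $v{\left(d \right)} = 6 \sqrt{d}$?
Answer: $\frac{9079}{40521428} \approx 0.00022405$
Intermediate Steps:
$r{\left(D \right)} = 5 - 6 \sqrt{D^{2}} - 2 D^{2}$ ($r{\left(D \right)} = 5 - \left(\left(D^{2} + D D\right) + 6 \sqrt{D^{2}}\right) = 5 - \left(\left(D^{2} + D^{2}\right) + 6 \sqrt{D^{2}}\right) = 5 - \left(2 D^{2} + 6 \sqrt{D^{2}}\right) = 5 - 6 \sqrt{D^{2}} - 2 D^{2}$)
$\frac{1}{\frac{r{\left(-29 \right)}}{-9079} + 4463} = \frac{1}{\frac{5 - 6 \sqrt{\left(-29\right)^{2}} - 2 \left(-29\right)^{2}}{-9079} + 4463} = \frac{1}{\left(5 - 6 \sqrt{841} - 1682\right) \left(- \frac{1}{9079}\right) + 4463} = \frac{1}{\left(5 - 174 - 1682\right) \left(- \frac{1}{9079}\right) + 4463} = \frac{1}{\left(-1851\right) \left(- \frac{1}{9079}\right) + 4463} = \frac{1}{\frac{1851}{9079} + 4463} = \frac{1}{\frac{40521428}{9079}} = \frac{9079}{40521428}$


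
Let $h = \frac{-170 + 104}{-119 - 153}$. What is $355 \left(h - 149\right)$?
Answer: $- \frac{7182005}{136} \approx -52809.0$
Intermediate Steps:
$h = \frac{33}{136}$ ($h = - \frac{66}{-272} = \left(-66\right) \left(- \frac{1}{272}\right) = \frac{33}{136} \approx 0.24265$)
$355 \left(h - 149\right) = 355 \left(\frac{33}{136} - 149\right) = 355 \left(- \frac{20231}{136}\right) = - \frac{7182005}{136}$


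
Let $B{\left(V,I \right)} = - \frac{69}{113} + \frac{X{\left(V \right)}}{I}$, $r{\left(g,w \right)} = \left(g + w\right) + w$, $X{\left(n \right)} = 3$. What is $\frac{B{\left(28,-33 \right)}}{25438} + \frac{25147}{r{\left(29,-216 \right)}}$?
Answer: $- \frac{397567129107}{6371315951} \approx -62.4$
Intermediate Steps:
$r{\left(g,w \right)} = g + 2 w$
$B{\left(V,I \right)} = - \frac{69}{113} + \frac{3}{I}$
$\frac{B{\left(28,-33 \right)}}{25438} + \frac{25147}{r{\left(29,-216 \right)}} = \frac{- \frac{69}{113} + \frac{3}{-33}}{25438} + \frac{25147}{29 + 2 \left(-216\right)} = \left(- \frac{69}{113} + 3 \left(- \frac{1}{33}\right)\right) \frac{1}{25438} + \frac{25147}{29 - 432} = \left(- \frac{69}{113} - \frac{1}{11}\right) \frac{1}{25438} + \frac{25147}{-403} = \left(- \frac{872}{1243}\right) \frac{1}{25438} + 25147 \left(- \frac{1}{403}\right) = - \frac{436}{15809717} - \frac{25147}{403} = - \frac{397567129107}{6371315951}$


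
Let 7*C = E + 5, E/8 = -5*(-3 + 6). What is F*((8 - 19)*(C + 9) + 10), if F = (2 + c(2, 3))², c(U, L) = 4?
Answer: 23112/7 ≈ 3301.7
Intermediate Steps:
E = -120 (E = 8*(-5*(-3 + 6)) = 8*(-5*3) = 8*(-15) = -120)
C = -115/7 (C = (-120 + 5)/7 = (⅐)*(-115) = -115/7 ≈ -16.429)
F = 36 (F = (2 + 4)² = 6² = 36)
F*((8 - 19)*(C + 9) + 10) = 36*((8 - 19)*(-115/7 + 9) + 10) = 36*(-11*(-52/7) + 10) = 36*(572/7 + 10) = 36*(642/7) = 23112/7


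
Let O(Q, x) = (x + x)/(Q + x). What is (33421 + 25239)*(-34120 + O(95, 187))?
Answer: -282197597780/141 ≈ -2.0014e+9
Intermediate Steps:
O(Q, x) = 2*x/(Q + x) (O(Q, x) = (2*x)/(Q + x) = 2*x/(Q + x))
(33421 + 25239)*(-34120 + O(95, 187)) = (33421 + 25239)*(-34120 + 2*187/(95 + 187)) = 58660*(-34120 + 2*187/282) = 58660*(-34120 + 2*187*(1/282)) = 58660*(-34120 + 187/141) = 58660*(-4810733/141) = -282197597780/141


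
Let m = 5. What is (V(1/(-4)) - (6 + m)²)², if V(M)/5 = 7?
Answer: 7396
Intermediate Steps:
V(M) = 35 (V(M) = 5*7 = 35)
(V(1/(-4)) - (6 + m)²)² = (35 - (6 + 5)²)² = (35 - 1*11²)² = (35 - 1*121)² = (35 - 121)² = (-86)² = 7396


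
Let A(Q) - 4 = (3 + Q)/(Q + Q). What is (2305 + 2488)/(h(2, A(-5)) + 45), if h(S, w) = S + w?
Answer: 23965/256 ≈ 93.613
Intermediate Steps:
A(Q) = 4 + (3 + Q)/(2*Q) (A(Q) = 4 + (3 + Q)/(Q + Q) = 4 + (3 + Q)/((2*Q)) = 4 + (3 + Q)*(1/(2*Q)) = 4 + (3 + Q)/(2*Q))
(2305 + 2488)/(h(2, A(-5)) + 45) = (2305 + 2488)/((2 + (3/2)*(1 + 3*(-5))/(-5)) + 45) = 4793/((2 + (3/2)*(-⅕)*(1 - 15)) + 45) = 4793/((2 + (3/2)*(-⅕)*(-14)) + 45) = 4793/((2 + 21/5) + 45) = 4793/(31/5 + 45) = 4793/(256/5) = 4793*(5/256) = 23965/256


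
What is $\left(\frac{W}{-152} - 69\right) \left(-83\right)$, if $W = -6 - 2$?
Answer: $\frac{108730}{19} \approx 5722.6$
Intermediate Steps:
$W = -8$ ($W = -6 - 2 = -8$)
$\left(\frac{W}{-152} - 69\right) \left(-83\right) = \left(- \frac{8}{-152} - 69\right) \left(-83\right) = \left(\left(-8\right) \left(- \frac{1}{152}\right) - 69\right) \left(-83\right) = \left(\frac{1}{19} - 69\right) \left(-83\right) = \left(- \frac{1310}{19}\right) \left(-83\right) = \frac{108730}{19}$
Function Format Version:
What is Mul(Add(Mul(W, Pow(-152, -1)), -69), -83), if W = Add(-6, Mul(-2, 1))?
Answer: Rational(108730, 19) ≈ 5722.6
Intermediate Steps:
W = -8 (W = Add(-6, -2) = -8)
Mul(Add(Mul(W, Pow(-152, -1)), -69), -83) = Mul(Add(Mul(-8, Pow(-152, -1)), -69), -83) = Mul(Add(Mul(-8, Rational(-1, 152)), -69), -83) = Mul(Add(Rational(1, 19), -69), -83) = Mul(Rational(-1310, 19), -83) = Rational(108730, 19)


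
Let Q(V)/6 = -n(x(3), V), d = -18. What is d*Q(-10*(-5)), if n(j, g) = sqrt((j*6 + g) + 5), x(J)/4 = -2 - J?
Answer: 108*I*sqrt(65) ≈ 870.72*I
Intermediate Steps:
x(J) = -8 - 4*J (x(J) = 4*(-2 - J) = -8 - 4*J)
n(j, g) = sqrt(5 + g + 6*j) (n(j, g) = sqrt((6*j + g) + 5) = sqrt((g + 6*j) + 5) = sqrt(5 + g + 6*j))
Q(V) = -6*sqrt(-115 + V) (Q(V) = 6*(-sqrt(5 + V + 6*(-8 - 4*3))) = 6*(-sqrt(5 + V + 6*(-8 - 12))) = 6*(-sqrt(5 + V + 6*(-20))) = 6*(-sqrt(5 + V - 120)) = 6*(-sqrt(-115 + V)) = -6*sqrt(-115 + V))
d*Q(-10*(-5)) = -(-108)*sqrt(-115 - 10*(-5)) = -(-108)*sqrt(-115 + 50) = -(-108)*sqrt(-65) = -(-108)*I*sqrt(65) = 108*I*sqrt(65)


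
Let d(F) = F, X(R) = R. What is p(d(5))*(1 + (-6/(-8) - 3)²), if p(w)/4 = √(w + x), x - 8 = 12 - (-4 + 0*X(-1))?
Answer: 97*√29/4 ≈ 130.59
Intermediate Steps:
x = 24 (x = 8 + (12 - (-4 + 0*(-1))) = 8 + (12 - (-4 + 0)) = 8 + (12 - 1*(-4)) = 8 + (12 + 4) = 8 + 16 = 24)
p(w) = 4*√(24 + w) (p(w) = 4*√(w + 24) = 4*√(24 + w))
p(d(5))*(1 + (-6/(-8) - 3)²) = (4*√(24 + 5))*(1 + (-6/(-8) - 3)²) = (4*√29)*(1 + (-6*(-⅛) - 3)²) = (4*√29)*(1 + (¾ - 3)²) = (4*√29)*(1 + (-9/4)²) = (4*√29)*(1 + 81/16) = (4*√29)*(97/16) = 97*√29/4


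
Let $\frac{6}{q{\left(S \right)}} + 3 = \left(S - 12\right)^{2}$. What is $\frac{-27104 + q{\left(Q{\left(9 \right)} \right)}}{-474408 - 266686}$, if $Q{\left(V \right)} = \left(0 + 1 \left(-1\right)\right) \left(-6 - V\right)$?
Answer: $\frac{27103}{741094} \approx 0.036572$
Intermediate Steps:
$Q{\left(V \right)} = 6 + V$ ($Q{\left(V \right)} = \left(0 - 1\right) \left(-6 - V\right) = - (-6 - V) = 6 + V$)
$q{\left(S \right)} = \frac{6}{-3 + \left(-12 + S\right)^{2}}$ ($q{\left(S \right)} = \frac{6}{-3 + \left(S - 12\right)^{2}} = \frac{6}{-3 + \left(-12 + S\right)^{2}}$)
$\frac{-27104 + q{\left(Q{\left(9 \right)} \right)}}{-474408 - 266686} = \frac{-27104 + \frac{6}{-3 + \left(-12 + \left(6 + 9\right)\right)^{2}}}{-474408 - 266686} = \frac{-27104 + \frac{6}{-3 + \left(-12 + 15\right)^{2}}}{-741094} = \left(-27104 + \frac{6}{-3 + 3^{2}}\right) \left(- \frac{1}{741094}\right) = \left(-27104 + \frac{6}{-3 + 9}\right) \left(- \frac{1}{741094}\right) = \left(-27104 + \frac{6}{6}\right) \left(- \frac{1}{741094}\right) = \left(-27104 + 6 \cdot \frac{1}{6}\right) \left(- \frac{1}{741094}\right) = \left(-27104 + 1\right) \left(- \frac{1}{741094}\right) = \left(-27103\right) \left(- \frac{1}{741094}\right) = \frac{27103}{741094}$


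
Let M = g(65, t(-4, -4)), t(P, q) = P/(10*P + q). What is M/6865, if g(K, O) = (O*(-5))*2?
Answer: -2/15103 ≈ -0.00013242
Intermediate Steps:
t(P, q) = P/(q + 10*P)
g(K, O) = -10*O (g(K, O) = -5*O*2 = -10*O)
M = -10/11 (M = -(-40)/(-4 + 10*(-4)) = -(-40)/(-4 - 40) = -(-40)/(-44) = -(-40)*(-1)/44 = -10*1/11 = -10/11 ≈ -0.90909)
M/6865 = -10/11/6865 = -10/11*1/6865 = -2/15103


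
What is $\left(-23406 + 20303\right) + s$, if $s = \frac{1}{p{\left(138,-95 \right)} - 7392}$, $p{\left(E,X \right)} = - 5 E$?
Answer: $- \frac{25078447}{8082} \approx -3103.0$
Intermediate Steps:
$s = - \frac{1}{8082}$ ($s = \frac{1}{\left(-5\right) 138 - 7392} = \frac{1}{-690 - 7392} = \frac{1}{-8082} = - \frac{1}{8082} \approx -0.00012373$)
$\left(-23406 + 20303\right) + s = \left(-23406 + 20303\right) - \frac{1}{8082} = -3103 - \frac{1}{8082} = - \frac{25078447}{8082}$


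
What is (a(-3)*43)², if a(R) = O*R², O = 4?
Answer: 2396304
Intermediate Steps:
a(R) = 4*R²
(a(-3)*43)² = ((4*(-3)²)*43)² = ((4*9)*43)² = (36*43)² = 1548² = 2396304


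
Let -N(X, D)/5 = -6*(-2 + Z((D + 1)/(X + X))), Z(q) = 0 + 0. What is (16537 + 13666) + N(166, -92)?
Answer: 30143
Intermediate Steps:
Z(q) = 0
N(X, D) = -60 (N(X, D) = -(-30)*(-2 + 0) = -(-30)*(-2) = -5*12 = -60)
(16537 + 13666) + N(166, -92) = (16537 + 13666) - 60 = 30203 - 60 = 30143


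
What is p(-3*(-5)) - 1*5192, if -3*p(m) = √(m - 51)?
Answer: -5192 - 2*I ≈ -5192.0 - 2.0*I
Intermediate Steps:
p(m) = -√(-51 + m)/3 (p(m) = -√(m - 51)/3 = -√(-51 + m)/3)
p(-3*(-5)) - 1*5192 = -√(-51 - 3*(-5))/3 - 1*5192 = -√(-51 + 15)/3 - 5192 = -2*I - 5192 = -5192 - 2*I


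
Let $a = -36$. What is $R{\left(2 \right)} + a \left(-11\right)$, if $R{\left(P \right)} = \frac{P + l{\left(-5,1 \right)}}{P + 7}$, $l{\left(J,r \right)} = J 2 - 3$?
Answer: $\frac{3553}{9} \approx 394.78$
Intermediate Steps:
$l{\left(J,r \right)} = -3 + 2 J$ ($l{\left(J,r \right)} = 2 J - 3 = -3 + 2 J$)
$R{\left(P \right)} = \frac{-13 + P}{7 + P}$ ($R{\left(P \right)} = \frac{P + \left(-3 + 2 \left(-5\right)\right)}{P + 7} = \frac{P - 13}{7 + P} = \frac{-13 + P}{7 + P}$)
$R{\left(2 \right)} + a \left(-11\right) = \frac{-13 + 2}{7 + 2} - -396 = \frac{1}{9} \left(-11\right) + 396 = - \frac{11}{9} + 396 = \frac{3553}{9}$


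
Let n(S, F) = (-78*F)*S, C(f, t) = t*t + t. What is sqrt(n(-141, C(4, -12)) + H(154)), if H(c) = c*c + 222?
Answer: sqrt(1475674) ≈ 1214.8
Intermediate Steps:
C(f, t) = t + t**2 (C(f, t) = t**2 + t = t + t**2)
n(S, F) = -78*F*S
H(c) = 222 + c**2 (H(c) = c**2 + 222 = 222 + c**2)
sqrt(n(-141, C(4, -12)) + H(154)) = sqrt(-78*(-12*(1 - 12))*(-141) + (222 + 154**2)) = sqrt(-78*(-12*(-11))*(-141) + (222 + 23716)) = sqrt(-78*132*(-141) + 23938) = sqrt(1451736 + 23938) = sqrt(1475674)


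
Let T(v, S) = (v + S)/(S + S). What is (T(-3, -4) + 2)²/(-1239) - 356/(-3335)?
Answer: 26465161/264452160 ≈ 0.10008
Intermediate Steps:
T(v, S) = (S + v)/(2*S) (T(v, S) = (S + v)/((2*S)) = (S + v)*(1/(2*S)) = (S + v)/(2*S))
(T(-3, -4) + 2)²/(-1239) - 356/(-3335) = ((½)*(-4 - 3)/(-4) + 2)²/(-1239) - 356/(-3335) = ((½)*(-¼)*(-7) + 2)²*(-1/1239) - 356*(-1/3335) = (7/8 + 2)²*(-1/1239) + 356/3335 = (23/8)²*(-1/1239) + 356/3335 = (529/64)*(-1/1239) + 356/3335 = -529/79296 + 356/3335 = 26465161/264452160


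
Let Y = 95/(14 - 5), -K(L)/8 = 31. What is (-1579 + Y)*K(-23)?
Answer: 3500768/9 ≈ 3.8897e+5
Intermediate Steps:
K(L) = -248 (K(L) = -8*31 = -248)
Y = 95/9 ≈ 10.556
(-1579 + Y)*K(-23) = (-1579 + 95/9)*(-248) = -14116/9*(-248) = 3500768/9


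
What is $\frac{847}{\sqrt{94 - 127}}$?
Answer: $- \frac{77 i \sqrt{33}}{3} \approx - 147.44 i$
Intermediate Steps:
$\frac{847}{\sqrt{94 - 127}} = \frac{847}{\sqrt{-33}} = \frac{847}{i \sqrt{33}} = 847 \left(- \frac{i \sqrt{33}}{33}\right) = - \frac{77 i \sqrt{33}}{3}$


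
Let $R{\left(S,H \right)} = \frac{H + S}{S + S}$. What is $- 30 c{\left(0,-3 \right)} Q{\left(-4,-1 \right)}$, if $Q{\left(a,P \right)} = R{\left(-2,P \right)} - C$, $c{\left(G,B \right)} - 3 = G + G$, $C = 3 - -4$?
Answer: $\frac{1125}{2} \approx 562.5$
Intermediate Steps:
$R{\left(S,H \right)} = \frac{H + S}{2 S}$
$C = 7$ ($C = 3 + 4 = 7$)
$c{\left(G,B \right)} = 3 + 2 G$ ($c{\left(G,B \right)} = 3 + \left(G + G\right) = 3 + 2 G$)
$Q{\left(a,P \right)} = - \frac{13}{2} - \frac{P}{4}$ ($Q{\left(a,P \right)} = \frac{P - 2}{2 \left(-2\right)} - 7 = \frac{1}{2} \left(- \frac{1}{2}\right) \left(-2 + P\right) - 7 = \left(\frac{1}{2} - \frac{P}{4}\right) - 7 = - \frac{13}{2} - \frac{P}{4}$)
$- 30 c{\left(0,-3 \right)} Q{\left(-4,-1 \right)} = - 30 \left(3 + 2 \cdot 0\right) \left(- \frac{13}{2} - - \frac{1}{4}\right) = - 30 \left(3 + 0\right) \left(- \frac{13}{2} + \frac{1}{4}\right) = \left(-30\right) 3 \left(- \frac{25}{4}\right) = \left(-90\right) \left(- \frac{25}{4}\right) = \frac{1125}{2}$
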